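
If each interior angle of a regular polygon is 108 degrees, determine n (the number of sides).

Exterior angle = 180 - 108 = 72. n = 360 / 72 = 5.

5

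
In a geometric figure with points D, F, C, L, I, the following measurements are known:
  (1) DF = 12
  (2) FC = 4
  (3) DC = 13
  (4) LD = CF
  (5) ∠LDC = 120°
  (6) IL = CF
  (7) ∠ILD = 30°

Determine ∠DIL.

From the given relations: IL = CF = 4; LD = CF = 4.
Step 1: By the law of cosines on triangle ILD: ID² = 4² + 4² − 2·4·4·cos(30°) = 4.29, so ID ≈ 2.07.
Step 2: By the inverse law of cosines on triangle DIL: cos(∠DIL) = (2.07² + 4² − 4²) / (2·2.07·4) = 4.29/16.56 = 0.2588, so ∠DIL = 75°.

Therefore, the measure of angle ∠DIL = 75°.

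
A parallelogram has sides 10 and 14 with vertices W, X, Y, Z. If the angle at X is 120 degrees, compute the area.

Area = a * b * sin(theta)
Area = 10 * 14 * sin(120 degrees)
Area = 140 * sqrt(3)/2
Area = 70*sqrt(3)

70*sqrt(3)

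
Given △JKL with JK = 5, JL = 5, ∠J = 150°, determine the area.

When two sides and the included angle are known, the area formula is (1/2)ab sin(C).
The height from one side to the opposite vertex is 5 sin(150°) = 5/2.
Area = (1/2) * 5 * 5/2 = 25/4.

25/4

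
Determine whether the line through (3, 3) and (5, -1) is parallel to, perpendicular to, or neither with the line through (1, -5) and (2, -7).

Slope of line 1: m1 = (-1 - 3)/(5 - 3) = -4/2 = -2
Slope of line 2: m2 = (-7 - -5)/(2 - 1) = -2/1 = -2
m1 = m2, so the lines are parallel.

Parallel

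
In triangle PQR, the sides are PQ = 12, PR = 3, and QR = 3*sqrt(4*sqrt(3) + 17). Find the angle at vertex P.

When all three sides of a triangle are known, the law of cosines can be rearranged to find any angle.
cos(C) = (a² + b² - c²) / (2ab) gives cos(P) = -sqrt(3)/2.
Taking the inverse cosine: P = 150°.

150°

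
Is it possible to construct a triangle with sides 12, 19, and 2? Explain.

The longest side is 19. The other two sides sum to 2 + 12 = 14.
Since 14 ≤ 19, the two shorter sides cannot reach around to close the triangle.

No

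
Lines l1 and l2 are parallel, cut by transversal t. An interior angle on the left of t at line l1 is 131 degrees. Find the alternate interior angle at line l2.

Alternate interior angles lie on opposite sides of the transversal, between the parallel lines.
By the alternate interior angle theorem, they are equal: 131 degrees.

131 degrees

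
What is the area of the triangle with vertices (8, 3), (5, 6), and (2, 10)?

Shoelace: Area = (1/2)|8(6-10) + 5(10-3) + 2(3-6)| = (1/2)(3) = 3/2

3/2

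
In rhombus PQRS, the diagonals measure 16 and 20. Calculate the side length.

The diagonals of a rhombus bisect each other at right angles.
Half-diagonals: 16/2 = 8 and 20/2 = 10
side = sqrt(8^2 + 10^2)
side = sqrt(64 + 100)
side = sqrt(164) = 2*sqrt(41)

2*sqrt(41)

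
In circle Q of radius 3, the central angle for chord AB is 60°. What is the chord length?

Chord length = 2r sin(θ/2)
= 2 × 3 × sin(60°/2)
= 2 × 3 × sin(30°)
= 3

3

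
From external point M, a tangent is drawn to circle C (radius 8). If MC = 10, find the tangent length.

tangent = √(d² - r²) = √(10² - 8²) = √(100 - 64) = √36 = 6

6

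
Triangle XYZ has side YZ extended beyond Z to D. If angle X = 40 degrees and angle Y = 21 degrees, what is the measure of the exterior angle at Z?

Exterior angle = 40 + 21 = 61 degrees (exterior angle theorem).

61 degrees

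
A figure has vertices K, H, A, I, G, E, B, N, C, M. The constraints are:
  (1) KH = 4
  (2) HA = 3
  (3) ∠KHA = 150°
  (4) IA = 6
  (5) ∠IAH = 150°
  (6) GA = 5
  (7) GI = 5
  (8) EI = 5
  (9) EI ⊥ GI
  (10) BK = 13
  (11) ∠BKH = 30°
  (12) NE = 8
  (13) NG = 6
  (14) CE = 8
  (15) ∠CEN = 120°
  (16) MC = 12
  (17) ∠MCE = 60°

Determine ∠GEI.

Step 1: By the law of cosines on triangle EIG: EG² = 5² + 5² − 2·5·5·cos(90°) = 50, so EG = 5·√2.
Step 2: By the inverse law of cosines on triangle GEI: cos(∠GEI) = ((5·√2)² + 5² − 5²) / (2·5·√2·5) = 50/70.71 = 0.7071, so ∠GEI = 45°.

Therefore, the measure of angle ∠GEI = 45°.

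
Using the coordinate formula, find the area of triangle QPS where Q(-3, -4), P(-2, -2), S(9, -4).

Shoelace: Area = (1/2)|-3(-2--4) + -2(-4--4) + 9(-4--2)| = (1/2)(24) = 12

12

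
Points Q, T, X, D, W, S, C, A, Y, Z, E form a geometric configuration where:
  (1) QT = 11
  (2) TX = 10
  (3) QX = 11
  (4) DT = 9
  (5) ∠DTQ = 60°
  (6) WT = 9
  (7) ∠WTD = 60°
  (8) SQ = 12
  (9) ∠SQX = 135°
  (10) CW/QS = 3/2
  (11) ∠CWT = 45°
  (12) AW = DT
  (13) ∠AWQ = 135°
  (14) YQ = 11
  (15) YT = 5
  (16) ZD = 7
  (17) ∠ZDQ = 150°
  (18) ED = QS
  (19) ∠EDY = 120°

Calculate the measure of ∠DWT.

Step 1: By the law of cosines on triangle WTD: WD² = 9² + 9² − 2·9·9·cos(60°) = 81, so WD = 9.
Step 2: By the inverse law of cosines on triangle DWT: cos(∠DWT) = (9² + 9² − 9²) / (2·9·9) = 81/162 = 0.5, so ∠DWT = 60°.

Therefore, the measure of angle ∠DWT = 60°.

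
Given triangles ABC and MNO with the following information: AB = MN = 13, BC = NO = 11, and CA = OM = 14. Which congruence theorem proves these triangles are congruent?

The given information matches SSS: All three pairs of corresponding sides are equal (Side-Side-Side).

SSS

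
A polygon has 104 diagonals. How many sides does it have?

Using d = n(n - 3)/2, we solve 104 = n(n - 3)/2.
So n(n - 3) = 208.
Testing n = 16: 16 * 13 = 208 = 208. Correct.
The polygon has 16 sides.

16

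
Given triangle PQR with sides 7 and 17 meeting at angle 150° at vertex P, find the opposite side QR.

When two sides and the included angle are known, the law of cosines gives the third side.
c^2 = a^2 + b^2 - 2ab cos(C) generalizes the Pythagorean theorem to non-right triangles.
Here: QR^2 = 49 + 289 - 238*(-sqrt(3)/2) = 119*sqrt(3) + 338
QR = sqrt(119*sqrt(3) + 338)

sqrt(119*sqrt(3) + 338)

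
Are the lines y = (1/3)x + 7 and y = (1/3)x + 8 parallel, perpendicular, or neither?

Slope of line 1: m1 = 1/3
Slope of line 2: m2 = 1/3
m1 = m2, so the lines are parallel.

Parallel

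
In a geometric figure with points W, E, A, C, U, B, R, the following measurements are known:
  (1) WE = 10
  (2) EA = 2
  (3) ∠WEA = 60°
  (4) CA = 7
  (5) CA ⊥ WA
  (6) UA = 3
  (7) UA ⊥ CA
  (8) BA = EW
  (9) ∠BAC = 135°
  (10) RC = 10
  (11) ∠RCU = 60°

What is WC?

Step 1: By the law of cosines on triangle AEW: AW² = 2² + 10² − 2·2·10·cos(60°) = 84, so AW = 2·√21.
Step 2: By the law of cosines on triangle WAC: WC² = (2·√21)² + 7² − 2·2·√21·7·cos(90°) = 133, so WC = √133.

Therefore, the length of WC = √133.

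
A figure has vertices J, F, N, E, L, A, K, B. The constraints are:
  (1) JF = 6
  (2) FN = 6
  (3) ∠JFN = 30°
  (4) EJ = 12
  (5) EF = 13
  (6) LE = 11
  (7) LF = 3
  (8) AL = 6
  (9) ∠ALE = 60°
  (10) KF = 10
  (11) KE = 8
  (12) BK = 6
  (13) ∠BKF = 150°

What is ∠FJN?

Step 1: By the law of cosines on triangle JFN: JN² = 6² + 6² − 2·6·6·cos(30°) = 9.65, so JN ≈ 3.11.
Step 2: By the inverse law of cosines on triangle FJN: cos(∠FJN) = (6² + 3.11² − 6²) / (2·6·3.11) = 9.65/37.27 = 0.2588, so ∠FJN = 75°.

Therefore, the measure of angle ∠FJN = 75°.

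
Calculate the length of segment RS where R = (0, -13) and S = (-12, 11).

The horizontal distance is |-12 - 0| = 12 and the vertical distance is |11 - -13| = 24.
By the Pythagorean theorem, d = sqrt(12^2 + 24^2) = sqrt(720) = 12*sqrt(5).

12*sqrt(5)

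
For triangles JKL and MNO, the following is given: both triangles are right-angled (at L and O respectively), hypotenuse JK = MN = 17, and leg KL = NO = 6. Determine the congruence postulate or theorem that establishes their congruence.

The given information matches HL: The hypotenuse and one leg of two right triangles are equal (Hypotenuse-Leg).

HL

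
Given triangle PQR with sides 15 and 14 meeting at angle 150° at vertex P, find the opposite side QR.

By the law of cosines: QR^2 = PQ^2 + PR^2 - 2*PQ*PR*cos(P)
QR^2 = 15^2 + 14^2 - 2*15*14*cos(150°)
QR^2 = 225 + 196 - 420*(-sqrt(3)/2)
QR^2 = 210*sqrt(3) + 421
QR = sqrt(210*sqrt(3) + 421)

sqrt(210*sqrt(3) + 421)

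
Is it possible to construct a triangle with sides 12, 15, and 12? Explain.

Yes.
The triangle inequality requires that the sum of any two sides exceeds the third.
Here 12 + 12 = 24 > 15, so the condition is met.

Yes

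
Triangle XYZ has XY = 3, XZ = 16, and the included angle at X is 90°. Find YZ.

The included angle is 90°, so the triangle is right-angled at X. The opposite side YZ is the hypotenuse.
By the Pythagorean theorem: YZ = sqrt(3^2 + 16^2) = sqrt(265) = sqrt(265).

sqrt(265)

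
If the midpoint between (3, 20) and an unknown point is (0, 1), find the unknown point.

Using the midpoint formula: M = ((x1 + x2)/2, (y1 + y2)/2)
We know M = (0, 1) and D = (3, 20)
For x: 0 = (3 + x2)/2, so x2 = 2*0 - 3 = -3
For y: 1 = (20 + y2)/2, so y2 = 2*1 - 20 = -18
C = (-3, -18)

(-3, -18)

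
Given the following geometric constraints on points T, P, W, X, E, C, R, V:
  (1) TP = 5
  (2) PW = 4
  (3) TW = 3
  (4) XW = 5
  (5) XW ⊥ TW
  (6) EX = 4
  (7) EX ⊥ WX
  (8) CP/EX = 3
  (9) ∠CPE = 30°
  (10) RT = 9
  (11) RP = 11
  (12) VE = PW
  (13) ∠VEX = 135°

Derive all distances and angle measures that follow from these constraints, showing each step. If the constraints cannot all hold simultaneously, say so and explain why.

The constraints are consistent.

From the given relations:
  CP = 3·EX = 3·4 = 12
  VE = PW = 4

Step 1: From TW = 3, WX = 5, and ∠TWX = 90°, by the law of cosines:
  TX² = TW² + WX² - 2·TW·WX·cos(90°) = 9 + 25 - 0 = 34
  TX = √34

Step 2: From WX = 5, XE = 4, and ∠WXE = 90°, by the law of cosines:
  WE² = WX² + XE² - 2·WX·XE·cos(90°) = 25 + 16 - 0 = 41
  WE = √41

Step 3: From XE = 4, EV = 4, and ∠XEV = 135°, by the law of cosines:
  XV² = XE² + EV² - 2·XE·EV·cos(135°) = 16 + 16 + 22.63 = 54.63
  XV ≈ 7.39

Step 4: From TP = 5, TR = 9, PR = 11, by the inverse law of cosines:
  cos(∠PTR) = (TP² + TR² - PR²) / (2·TP·TR)
  ∠PTR = 99.59°

Step 5: From TP = 5, TW = 3, PW = 4, by the inverse law of cosines:
  cos(∠PTW) = (TP² + TW² - PW²) / (2·TP·TW)
  ∠PTW = 53.13°

Step 6: From PR = 11, PT = 5, RT = 9, by the inverse law of cosines:
  cos(∠RPT) = (PR² + PT² - RT²) / (2·PR·PT)
  ∠RPT = 53.78°

Step 7: From PT = 5, PW = 4, TW = 3, by the inverse law of cosines:
  cos(∠TPW) = (PT² + PW² - TW²) / (2·PT·PW)
  ∠TPW = 36.87°

Step 8: From WP = 4, WT = 3, PT = 5, by the inverse law of cosines:
  cos(∠PWT) = (WP² + WT² - PT²) / (2·WP·WT)
  ∠PWT = 90°

Step 9: From RP = 11, RT = 9, PT = 5, by the inverse law of cosines:
  cos(∠PRT) = (RP² + RT² - PT²) / (2·RP·RT)
  ∠PRT = 26.63°

Step 10: From TW = 3, TX = √34, WX = 5, by the inverse law of cosines:
  cos(∠WTX) = (TW² + TX² - WX²) / (2·TW·TX)
  ∠WTX = 59.04°

Step 11: From WE = √41, WX = 5, EX = 4, by the inverse law of cosines:
  cos(∠EWX) = (WE² + WX² - EX²) / (2·WE·WX)
  ∠EWX = 38.66°

Step 12: From XE = 4, XV = 7.39, EV = 4, by the inverse law of cosines:
  cos(∠EXV) = (XE² + XV² - EV²) / (2·XE·XV)
  ∠EXV = 22.5°

Step 13: From XT = √34, XW = 5, TW = 3, by the inverse law of cosines:
  cos(∠TXW) = (XT² + XW² - TW²) / (2·XT·XW)
  ∠TXW = 30.96°

Step 14: From EW = √41, EX = 4, WX = 5, by the inverse law of cosines:
  cos(∠WEX) = (EW² + EX² - WX²) / (2·EW·EX)
  ∠WEX = 51.34°

Step 15: From VE = 4, VX = 7.39, EX = 4, by the inverse law of cosines:
  cos(∠EVX) = (VE² + VX² - EX²) / (2·VE·VX)
  ∠EVX = 22.5°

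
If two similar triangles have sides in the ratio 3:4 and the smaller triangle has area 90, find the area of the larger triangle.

Area ratio = (3/4)^2 = 9/16. Area of the larger triangle = 90 * 16/9 = 160.

160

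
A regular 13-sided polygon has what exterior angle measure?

Each exterior angle of a regular n-gon is 360 / n.
For n = 13: 360 / 13 = 360/13 degrees.

360/13 degrees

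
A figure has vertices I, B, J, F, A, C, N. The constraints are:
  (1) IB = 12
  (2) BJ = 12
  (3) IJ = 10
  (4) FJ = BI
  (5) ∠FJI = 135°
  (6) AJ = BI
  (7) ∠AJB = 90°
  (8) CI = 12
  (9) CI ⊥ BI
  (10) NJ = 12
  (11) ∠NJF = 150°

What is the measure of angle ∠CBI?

Step 1: By the law of cosines on triangle BIC: BC² = 12² + 12² − 2·12·12·cos(90°) = 288, so BC = 12·√2.
Step 2: By the inverse law of cosines on triangle CBI: cos(∠CBI) = ((12·√2)² + 12² − 12²) / (2·12·√2·12) = 288/407.29 = 0.7071, so ∠CBI = 45°.

Therefore, the measure of angle ∠CBI = 45°.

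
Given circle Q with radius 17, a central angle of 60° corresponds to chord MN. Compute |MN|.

Chord = 2(17) sin(30°) = 17

17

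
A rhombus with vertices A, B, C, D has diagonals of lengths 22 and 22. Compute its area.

Area = (22 * 22) / 2 = 484 / 2 = 242

242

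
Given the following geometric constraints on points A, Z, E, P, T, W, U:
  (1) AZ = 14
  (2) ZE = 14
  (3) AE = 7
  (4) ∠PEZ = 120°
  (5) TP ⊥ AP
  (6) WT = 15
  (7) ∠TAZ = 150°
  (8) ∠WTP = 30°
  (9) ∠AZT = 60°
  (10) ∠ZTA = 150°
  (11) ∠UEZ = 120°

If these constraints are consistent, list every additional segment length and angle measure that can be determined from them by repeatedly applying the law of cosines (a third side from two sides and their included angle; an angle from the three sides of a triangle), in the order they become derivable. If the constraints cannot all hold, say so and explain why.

These constraints are not satisfiable: (7), (9) and (10) are the three interior angles of triangle TAZ, which must sum to 180°, but 150° + 60° + 150° = 360°. No planar figure meets all of them, so nothing further can be derived.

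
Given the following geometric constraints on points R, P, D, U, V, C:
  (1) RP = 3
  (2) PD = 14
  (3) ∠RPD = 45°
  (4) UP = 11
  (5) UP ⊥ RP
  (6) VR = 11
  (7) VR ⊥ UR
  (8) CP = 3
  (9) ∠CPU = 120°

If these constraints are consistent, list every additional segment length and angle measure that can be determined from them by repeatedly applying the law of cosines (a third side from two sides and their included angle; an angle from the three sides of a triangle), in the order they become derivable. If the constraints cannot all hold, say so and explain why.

The constraints are consistent. Derivable facts, in order:
After 1 step:
- RD ≈ 12.07
- RU = √130
- UC = √163
After 2 steps:
- UV ≈ 15.84
- ∠CUP = 11.74°
- ∠DRP = 124.87°
- ∠PCU = 48.26°
- ∠PDR = 10.13°
- ∠PRU = 74.74°
- ∠PUR = 15.26°
After 3 steps:
- ∠RUV = 43.97°
- ∠RVU = 46.03°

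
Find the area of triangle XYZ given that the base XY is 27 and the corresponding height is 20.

Area = (1/2)(27)(20) = 270

270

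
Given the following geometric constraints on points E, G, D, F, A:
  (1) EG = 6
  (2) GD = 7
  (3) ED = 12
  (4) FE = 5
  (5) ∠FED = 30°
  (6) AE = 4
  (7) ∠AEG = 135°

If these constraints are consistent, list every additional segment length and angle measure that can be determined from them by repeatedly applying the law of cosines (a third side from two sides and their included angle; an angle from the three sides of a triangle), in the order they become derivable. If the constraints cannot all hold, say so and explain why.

The constraints are consistent. Derivable facts, in order:
After 1 step:
- DF ≈ 8.07
- GA ≈ 9.27
- ∠DEG = 24.53°
- ∠DGE = 134.62°
- ∠EDG = 20.85°
After 2 steps:
- ∠AGE = 17.76°
- ∠DFE = 131.95°
- ∠EAG = 27.24°
- ∠EDF = 18.05°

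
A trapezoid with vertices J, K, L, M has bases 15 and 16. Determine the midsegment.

The midsegment (median) of a trapezoid connects the midpoints of the non-parallel sides.
Its length is the average of the two bases: (15 + 16) / 2 = 31/2.

31/2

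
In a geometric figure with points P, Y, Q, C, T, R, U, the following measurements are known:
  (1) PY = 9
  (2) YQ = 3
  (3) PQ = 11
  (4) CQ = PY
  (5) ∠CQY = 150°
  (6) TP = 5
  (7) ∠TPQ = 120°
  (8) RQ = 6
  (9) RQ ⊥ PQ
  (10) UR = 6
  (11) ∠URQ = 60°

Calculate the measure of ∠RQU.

Step 1: By the law of cosines on triangle QRU: QU² = 6² + 6² − 2·6·6·cos(60°) = 36, so QU = 6.
Step 2: By the inverse law of cosines on triangle RQU: cos(∠RQU) = (6² + 6² − 6²) / (2·6·6) = 36/72 = 0.5, so ∠RQU = 60°.

Therefore, the measure of angle ∠RQU = 60°.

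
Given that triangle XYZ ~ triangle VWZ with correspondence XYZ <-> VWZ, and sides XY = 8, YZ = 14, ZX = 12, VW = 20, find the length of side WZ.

Since the triangles are similar, the ratio of corresponding sides is constant.
Scale factor k = VW / XY = 20 / 8 = 5/2
WZ = k * YZ = 5/2 * 14 = 35

35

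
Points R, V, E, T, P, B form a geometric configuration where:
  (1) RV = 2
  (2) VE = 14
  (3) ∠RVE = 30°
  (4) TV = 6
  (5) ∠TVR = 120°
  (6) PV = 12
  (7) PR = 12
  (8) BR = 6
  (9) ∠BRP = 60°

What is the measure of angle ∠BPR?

Step 1: By the law of cosines on triangle PRB: PB² = 12² + 6² − 2·12·6·cos(60°) = 108, so PB = 6·√3.
Step 2: By the inverse law of cosines on triangle BPR: cos(∠BPR) = ((6·√3)² + 12² − 6²) / (2·6·√3·12) = 216/249.42 = 0.866, so ∠BPR = 30°.

Therefore, the measure of angle ∠BPR = 30°.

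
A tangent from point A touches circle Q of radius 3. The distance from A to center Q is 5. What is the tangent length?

The tangent, radius, and line from the external point to the center form a right triangle.
The right angle is where the tangent meets the radius.
By the Pythagorean theorem: tangent² + 3² = 5²
tangent² = 25 - 9 = 16
tangent = 4

4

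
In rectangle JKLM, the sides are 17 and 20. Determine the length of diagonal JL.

A rectangle's diagonal splits it into two right triangles, with the diagonal as the hypotenuse.
By the Pythagorean theorem, d^2 = 17^2 + 20^2 = 689.
Therefore d = sqrt(689).

sqrt(689)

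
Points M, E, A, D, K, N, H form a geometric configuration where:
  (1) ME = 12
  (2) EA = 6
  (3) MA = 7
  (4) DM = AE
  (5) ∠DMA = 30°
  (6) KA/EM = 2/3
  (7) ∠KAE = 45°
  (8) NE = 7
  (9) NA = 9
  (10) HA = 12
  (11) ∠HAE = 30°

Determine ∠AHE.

Step 1: By the law of cosines on triangle HAE: HE² = 12² + 6² − 2·12·6·cos(30°) = 55.29, so HE ≈ 7.44.
Step 2: By the inverse law of cosines on triangle AHE: cos(∠AHE) = (12² + 7.44² − 6²) / (2·12·7.44) = 163.29/178.46 = 0.915, so ∠AHE = 23.79°.

Therefore, the measure of angle ∠AHE = 23.79°.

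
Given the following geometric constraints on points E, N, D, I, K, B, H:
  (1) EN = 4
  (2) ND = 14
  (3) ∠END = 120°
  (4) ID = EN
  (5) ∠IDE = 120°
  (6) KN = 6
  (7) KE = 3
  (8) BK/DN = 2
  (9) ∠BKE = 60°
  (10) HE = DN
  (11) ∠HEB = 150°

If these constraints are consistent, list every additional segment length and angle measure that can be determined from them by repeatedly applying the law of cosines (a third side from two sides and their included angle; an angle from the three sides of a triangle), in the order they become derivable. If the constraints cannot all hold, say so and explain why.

The constraints are consistent. Derivable facts, in order:
After 1 step:
- EB ≈ 26.63
- ED = 2·√67
- ∠EKN = 36.34°
- ∠ENK = 26.38°
- ∠KEN = 117.28°
After 2 steps:
- BH ≈ 39.38
- EI ≈ 18.69
- ∠BEK = 114.4°
- ∠DEN = 47.78°
- ∠EBK = 5.6°
- ∠EDN = 12.22°
After 3 steps:
- ∠BHE = 19.76°
- ∠DEI = 10.68°
- ∠DIE = 49.32°
- ∠EBH = 10.24°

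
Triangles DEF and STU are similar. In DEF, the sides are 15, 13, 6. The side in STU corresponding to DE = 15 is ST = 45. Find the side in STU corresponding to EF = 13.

Similar triangles have proportional sides. Setting up the proportion:
ST / DE = TU / EF
45 / 15 = TU / 13
TU = 13 * 45 / 15 = 39.

39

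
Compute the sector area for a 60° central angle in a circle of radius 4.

The full circle has area πr² = π(4)² = 16*pi.
The sector covers 60° out of 360°, a fraction of 1/6.
Sector area = 16*pi × 1/6 = 8*pi/3.

8*pi/3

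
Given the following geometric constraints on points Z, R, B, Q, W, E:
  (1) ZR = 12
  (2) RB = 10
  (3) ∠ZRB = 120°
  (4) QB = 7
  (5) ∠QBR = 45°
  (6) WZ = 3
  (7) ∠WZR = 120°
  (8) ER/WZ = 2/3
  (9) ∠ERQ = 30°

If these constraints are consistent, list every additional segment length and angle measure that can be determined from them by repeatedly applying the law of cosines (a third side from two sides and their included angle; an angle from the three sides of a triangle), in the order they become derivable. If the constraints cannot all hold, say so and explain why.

The constraints are consistent. Derivable facts, in order:
After 1 step:
- RQ ≈ 7.07
- RW = 3·√21
- ZB = 2·√91
After 2 steps:
- QE ≈ 5.43
- ∠BQR = 90.58°
- ∠BRQ = 44.42°
- ∠BZR = 27°
- ∠RBZ = 33°
- ∠RWZ = 49.11°
- ∠WRZ = 10.89°
After 3 steps:
- ∠EQR = 10.61°
- ∠QER = 139.39°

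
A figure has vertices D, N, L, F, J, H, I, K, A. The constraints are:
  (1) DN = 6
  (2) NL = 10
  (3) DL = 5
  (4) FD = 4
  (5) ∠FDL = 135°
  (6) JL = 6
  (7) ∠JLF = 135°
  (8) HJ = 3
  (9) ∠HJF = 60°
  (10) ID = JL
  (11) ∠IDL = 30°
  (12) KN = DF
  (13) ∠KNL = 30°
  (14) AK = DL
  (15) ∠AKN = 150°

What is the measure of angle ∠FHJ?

Step 1: By the law of cosines on triangle LDF: LF² = 5² + 4² − 2·5·4·cos(135°) = 69.28, so LF ≈ 8.32.
Step 2: By the law of cosines on triangle JLF: JF² = 6² + 8.32² − 2·6·8.32·cos(135°) = 175.91, so JF ≈ 13.26.
Step 3: By the law of cosines on triangle HJF: HF² = 3² + 13.26² − 2·3·13.26·cos(60°) = 145.12, so HF ≈ 12.05.
Step 4: By the inverse law of cosines on triangle FHJ: cos(∠FHJ) = (12.05² + 3² − 13.26²) / (2·12.05·3) = -21.79/72.28 = -0.3015, so ∠FHJ = 107.55°.

Therefore, the measure of angle ∠FHJ = 107.55°.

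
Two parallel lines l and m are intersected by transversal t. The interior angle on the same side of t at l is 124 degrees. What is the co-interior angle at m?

Co-interior (same-side interior) angles are between the parallel lines on the same side of the transversal.
Unlike corresponding or alternate interior angles, they are supplementary rather than equal.
So the angle = 180 - 124 = 56 degrees.

56 degrees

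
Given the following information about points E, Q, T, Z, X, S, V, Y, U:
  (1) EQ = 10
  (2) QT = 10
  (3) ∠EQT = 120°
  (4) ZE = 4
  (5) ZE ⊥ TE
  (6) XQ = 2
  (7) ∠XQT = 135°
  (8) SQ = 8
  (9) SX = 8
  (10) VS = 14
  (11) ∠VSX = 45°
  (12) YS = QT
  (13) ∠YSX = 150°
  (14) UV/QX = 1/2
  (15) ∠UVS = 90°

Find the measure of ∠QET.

Step 1: By the law of cosines on triangle EQT: ET² = 10² + 10² − 2·10·10·cos(120°) = 300, so ET = 10·√3.
Step 2: By the inverse law of cosines on triangle QET: cos(∠QET) = (10² + (10·√3)² − 10²) / (2·10·10·√3) = 300/346.41 = 0.866, so ∠QET = 30°.

Therefore, the measure of angle ∠QET = 30°.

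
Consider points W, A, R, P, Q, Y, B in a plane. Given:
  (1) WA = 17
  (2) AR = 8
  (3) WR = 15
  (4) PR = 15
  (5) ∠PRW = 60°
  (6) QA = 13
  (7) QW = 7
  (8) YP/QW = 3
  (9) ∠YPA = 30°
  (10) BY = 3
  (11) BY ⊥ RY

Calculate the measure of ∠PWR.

Step 1: By the law of cosines on triangle WRP: WP² = 15² + 15² − 2·15·15·cos(60°) = 225, so WP = 15.
Step 2: By the inverse law of cosines on triangle PWR: cos(∠PWR) = (15² + 15² − 15²) / (2·15·15) = 225/450 = 0.5, so ∠PWR = 60°.

Therefore, the measure of angle ∠PWR = 60°.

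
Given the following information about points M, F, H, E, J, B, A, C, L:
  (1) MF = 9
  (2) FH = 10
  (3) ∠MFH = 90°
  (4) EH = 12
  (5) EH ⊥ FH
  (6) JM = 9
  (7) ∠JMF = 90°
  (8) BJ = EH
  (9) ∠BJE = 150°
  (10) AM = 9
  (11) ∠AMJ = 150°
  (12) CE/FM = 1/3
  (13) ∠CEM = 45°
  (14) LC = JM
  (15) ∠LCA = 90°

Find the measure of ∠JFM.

Step 1: By the law of cosines on triangle FMJ: FJ² = 9² + 9² − 2·9·9·cos(90°) = 162, so FJ = 9·√2.
Step 2: By the inverse law of cosines on triangle JFM: cos(∠JFM) = ((9·√2)² + 9² − 9²) / (2·9·√2·9) = 162/229.1 = 0.7071, so ∠JFM = 45°.

Therefore, the measure of angle ∠JFM = 45°.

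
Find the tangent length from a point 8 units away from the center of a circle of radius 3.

tangent = √(d² - r²) = √(8² - 3²) = √(64 - 9) = √55 = sqrt(55)

sqrt(55)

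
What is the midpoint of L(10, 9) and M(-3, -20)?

M = ((x₁ + x₂)/2, (y₁ + y₂)/2)
= ((10 + -3)/2, (9 + -20)/2)
= (7/2, -11/2) = (7/2, -11/2)

(7/2, -11/2)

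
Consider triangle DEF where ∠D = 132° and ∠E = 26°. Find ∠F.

The interior angles sum to 180°: angle F = 180 - 132 - 26 = 22°.
The triangle is obtuse (angles 132°, 26°, 22°).

22 degrees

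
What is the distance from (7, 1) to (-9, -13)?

d = sqrt((-9 - 7)^2 + (-13 - 1)^2)
d = sqrt(-16^2 + -14^2)
d = sqrt(256 + 196)
d = sqrt(452) = 2*sqrt(113)

2*sqrt(113)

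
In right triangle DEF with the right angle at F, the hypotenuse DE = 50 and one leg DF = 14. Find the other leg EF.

By the Pythagorean theorem: EF^2 = DE^2 - DF^2
EF^2 = 50^2 - 14^2 = 2500 - 196 = 2304
EF = sqrt(2304) = 48

48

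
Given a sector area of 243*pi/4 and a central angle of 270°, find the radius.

Sector area A = πr² × θ/360, so r² = 360A / (πθ).
r² = 360 × 243*pi/4 / (π × 270)
r² = 81
r = 9

9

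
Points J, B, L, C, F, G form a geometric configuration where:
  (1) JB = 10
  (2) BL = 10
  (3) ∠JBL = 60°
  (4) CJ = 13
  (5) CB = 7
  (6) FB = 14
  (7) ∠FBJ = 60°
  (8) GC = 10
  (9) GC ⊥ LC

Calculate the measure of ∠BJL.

Step 1: By the law of cosines on triangle JBL: JL² = 10² + 10² − 2·10·10·cos(60°) = 100, so JL = 10.
Step 2: By the inverse law of cosines on triangle BJL: cos(∠BJL) = (10² + 10² − 10²) / (2·10·10) = 100/200 = 0.5, so ∠BJL = 60°.

Therefore, the measure of angle ∠BJL = 60°.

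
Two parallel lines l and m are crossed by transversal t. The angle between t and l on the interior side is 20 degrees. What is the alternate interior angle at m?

Alternate interior angles lie on opposite sides of the transversal, between the parallel lines.
By the alternate interior angle theorem, they are equal: 20 degrees.

20 degrees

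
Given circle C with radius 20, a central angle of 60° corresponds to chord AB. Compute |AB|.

Drop a perpendicular from the center to the chord, bisecting both the chord and the central angle.
Each half-chord = r sin(θ/2) = 20 sin(30°).
The full chord = 2 × 20 × sin(30°) = 20.

20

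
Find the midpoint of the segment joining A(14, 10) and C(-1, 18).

The midpoint is the average of the coordinates:
x: (14 + -1)/2 = 13/2
y: (10 + 18)/2 = 14
Midpoint = (13/2, 14)

(13/2, 14)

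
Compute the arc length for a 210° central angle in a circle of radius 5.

The full circumference is 2πr = 2π(5) = 10*pi.
The arc spans 210° out of 360°, which is a fraction of 7/12.
Arc length = 10*pi × 7/12 = 35*pi/6.

35*pi/6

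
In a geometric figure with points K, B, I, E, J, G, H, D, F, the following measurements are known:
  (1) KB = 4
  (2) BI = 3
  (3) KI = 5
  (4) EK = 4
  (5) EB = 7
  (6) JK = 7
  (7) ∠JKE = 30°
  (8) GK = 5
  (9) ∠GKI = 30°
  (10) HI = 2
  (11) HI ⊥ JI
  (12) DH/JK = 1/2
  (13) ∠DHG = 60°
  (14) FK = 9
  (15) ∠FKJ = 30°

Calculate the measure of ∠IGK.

Step 1: By the law of cosines on triangle GKI: GI² = 5² + 5² − 2·5·5·cos(30°) = 6.7, so GI ≈ 2.59.
Step 2: By the inverse law of cosines on triangle IGK: cos(∠IGK) = (2.59² + 5² − 5²) / (2·2.59·5) = 6.7/25.88 = 0.2588, so ∠IGK = 75°.

Therefore, the measure of angle ∠IGK = 75°.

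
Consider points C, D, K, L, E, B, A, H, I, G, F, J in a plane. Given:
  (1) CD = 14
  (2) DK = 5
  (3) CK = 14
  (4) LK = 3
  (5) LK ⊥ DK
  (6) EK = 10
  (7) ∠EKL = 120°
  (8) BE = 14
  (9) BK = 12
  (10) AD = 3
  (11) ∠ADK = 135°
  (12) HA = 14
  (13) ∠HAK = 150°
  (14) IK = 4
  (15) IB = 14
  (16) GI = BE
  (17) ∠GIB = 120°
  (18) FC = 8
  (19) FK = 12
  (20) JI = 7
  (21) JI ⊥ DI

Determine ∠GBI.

From the given relations: GI = BE = 14.
Step 1: By the law of cosines on triangle BIG: BG² = 14² + 14² − 2·14·14·cos(120°) = 588, so BG = 14·√3.
Step 2: By the inverse law of cosines on triangle GBI: cos(∠GBI) = ((14·√3)² + 14² − 14²) / (2·14·√3·14) = 588/678.96 = 0.866, so ∠GBI = 30°.

Therefore, the measure of angle ∠GBI = 30°.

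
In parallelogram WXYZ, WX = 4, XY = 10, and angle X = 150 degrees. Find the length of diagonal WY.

Using the law of cosines:
d^2 = 4^2 + 10^2 - 2(4)(10)cos(150 degrees)
d^2 = 16 + 100 - 80*-sqrt(3)/2
d^2 = 40*sqrt(3) + 116
d = 2*sqrt(10*sqrt(3) + 29)

2*sqrt(10*sqrt(3) + 29)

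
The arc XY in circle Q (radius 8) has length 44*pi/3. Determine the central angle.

Arc length L = 2πr × θ/360, so θ = 360L / (2πr).
θ = 360 × 44*pi/3 / (2π × 8)
θ = 330°
θ = 330°

330°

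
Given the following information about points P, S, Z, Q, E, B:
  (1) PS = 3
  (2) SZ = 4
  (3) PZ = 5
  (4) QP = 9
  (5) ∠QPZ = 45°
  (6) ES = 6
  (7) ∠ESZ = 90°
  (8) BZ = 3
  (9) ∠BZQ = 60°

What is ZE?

Step 1: By the law of cosines on triangle ZSE: ZE² = 4² + 6² − 2·4·6·cos(90°) = 52, so ZE = 2·√13.

Therefore, the length of ZE = 2·√13.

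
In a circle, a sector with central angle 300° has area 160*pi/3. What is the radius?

The sector covers 300°/360° = 5/6 of the full circle.
Full circle area = 160*pi/3 / 5/6 = 64*pi.
Since full area = πr², we get r² = 64*pi/π = 64, so r = 8.

8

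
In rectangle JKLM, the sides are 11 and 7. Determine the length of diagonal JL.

Using the Pythagorean theorem:
d² = 11² + 7² = 121 + 49 = 170
d = sqrt(170)

sqrt(170)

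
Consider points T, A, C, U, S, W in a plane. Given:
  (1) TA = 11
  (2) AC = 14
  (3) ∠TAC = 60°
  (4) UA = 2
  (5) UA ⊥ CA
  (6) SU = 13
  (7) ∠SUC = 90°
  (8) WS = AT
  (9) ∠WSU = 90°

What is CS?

Step 1: By the law of cosines on triangle UAC: UC² = 2² + 14² − 2·2·14·cos(90°) = 200, so UC = 10·√2.
Step 2: By the law of cosines on triangle CUS: CS² = (10·√2)² + 13² − 2·10·√2·13·cos(90°) = 369, so CS = 3·√41.

Therefore, the length of CS = 3·√41.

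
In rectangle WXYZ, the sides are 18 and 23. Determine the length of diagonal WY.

Using the Pythagorean theorem:
d² = 18² + 23² = 324 + 529 = 853
d = sqrt(853)

sqrt(853)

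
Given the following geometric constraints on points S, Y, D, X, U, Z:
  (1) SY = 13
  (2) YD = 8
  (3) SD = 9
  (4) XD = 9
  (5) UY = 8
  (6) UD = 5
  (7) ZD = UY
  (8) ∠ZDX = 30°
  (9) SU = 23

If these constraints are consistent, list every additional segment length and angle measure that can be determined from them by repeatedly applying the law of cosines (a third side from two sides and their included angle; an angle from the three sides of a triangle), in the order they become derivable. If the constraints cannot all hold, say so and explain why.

These constraints are not satisfiable: by the triangle inequality in triangle YSU, (1) SY = 13 and (5) UY = 8 force SU ≤ 13 + 8 = 21, but (9) says SU = 23. No planar figure meets all of them, so nothing further can be derived.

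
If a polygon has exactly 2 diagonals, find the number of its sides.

Using d = n(n - 3)/2, we solve 2 = n(n - 3)/2.
So n(n - 3) = 4.
Testing n = 4: 4 * 1 = 4 = 4. Correct.
The polygon has 4 sides.

4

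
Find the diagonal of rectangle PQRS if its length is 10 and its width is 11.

A rectangle's diagonal splits it into two right triangles, with the diagonal as the hypotenuse.
By the Pythagorean theorem, d^2 = 10^2 + 11^2 = 221.
Therefore d = sqrt(221).

sqrt(221)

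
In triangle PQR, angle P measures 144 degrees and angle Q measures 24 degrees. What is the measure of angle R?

Let angle R = x. Then 144 + 24 + x = 180.
x = 180 - 168 = 12 degrees.

12 degrees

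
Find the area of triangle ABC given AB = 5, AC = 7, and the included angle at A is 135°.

When two sides and the included angle are known, the area formula is (1/2)ab sin(C).
The height from one side to the opposite vertex is 7 sin(135°) = 7*sqrt(2)/2.
Area = (1/2) * 5 * 7*sqrt(2)/2 = 35*sqrt(2)/4.

35*sqrt(2)/4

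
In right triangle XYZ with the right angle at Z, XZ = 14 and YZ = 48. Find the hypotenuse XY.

By the Pythagorean theorem: XY^2 = XZ^2 + YZ^2
XY^2 = 14^2 + 48^2 = 196 + 2304 = 2500
XY = sqrt(2500) = 50

50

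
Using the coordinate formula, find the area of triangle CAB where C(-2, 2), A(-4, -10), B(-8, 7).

The Shoelace formula computes the area from vertex coordinates by summing cross products.
For vertices (-2,2), (-4,-10), (-8,7):
Signed sum = -2*-10 - -4*2 + -4*7 - -8*-10 + -8*2 - -2*7
= 28 + -108 + -2 = -82
Area = (1/2)|-82| = 41.

41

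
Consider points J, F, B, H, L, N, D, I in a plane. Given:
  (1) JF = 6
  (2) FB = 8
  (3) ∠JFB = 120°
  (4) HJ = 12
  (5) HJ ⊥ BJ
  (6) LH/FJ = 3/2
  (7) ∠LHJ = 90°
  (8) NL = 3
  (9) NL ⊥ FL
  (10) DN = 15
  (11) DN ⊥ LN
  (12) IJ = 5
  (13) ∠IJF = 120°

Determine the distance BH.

Step 1: By the law of cosines on triangle BFJ: BJ² = 8² + 6² − 2·8·6·cos(120°) = 148, so BJ = 2·√37.
Step 2: By the law of cosines on triangle BJH: BH² = (2·√37)² + 12² − 2·2·√37·12·cos(90°) = 292, so BH = 2·√73.

Therefore, the length of BH = 2·√73.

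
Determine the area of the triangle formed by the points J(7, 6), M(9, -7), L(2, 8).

Shoelace: Area = (1/2)|7(-7-8) + 9(8-6) + 2(6--7)| = (1/2)(61) = 61/2

61/2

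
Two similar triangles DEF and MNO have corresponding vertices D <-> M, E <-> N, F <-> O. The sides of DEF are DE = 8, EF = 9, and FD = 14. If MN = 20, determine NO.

k = 20/8 = 5/2. NO = 5/2 * 9 = 45/2.

45/2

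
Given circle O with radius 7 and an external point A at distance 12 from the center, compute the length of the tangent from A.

tangent = √(d² - r²) = √(12² - 7²) = √(144 - 49) = √95 = sqrt(95)

sqrt(95)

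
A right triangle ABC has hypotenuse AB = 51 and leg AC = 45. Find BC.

Rearranging the Pythagorean theorem to solve for the unknown leg:
leg^2 = hypotenuse^2 - known_leg^2 = 2601 - 2025 = 576
leg = sqrt(576) = 24.

24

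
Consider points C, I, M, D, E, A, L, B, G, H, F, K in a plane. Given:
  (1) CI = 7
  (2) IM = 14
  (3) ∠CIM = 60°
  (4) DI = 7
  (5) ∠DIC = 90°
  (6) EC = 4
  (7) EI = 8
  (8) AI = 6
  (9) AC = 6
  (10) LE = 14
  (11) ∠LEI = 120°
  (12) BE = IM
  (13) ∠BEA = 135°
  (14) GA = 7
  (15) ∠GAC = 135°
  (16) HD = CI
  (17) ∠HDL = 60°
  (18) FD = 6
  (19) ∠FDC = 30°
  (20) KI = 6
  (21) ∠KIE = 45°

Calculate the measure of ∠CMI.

Step 1: By the law of cosines on triangle MIC: MC² = 14² + 7² − 2·14·7·cos(60°) = 147, so MC = 7·√3.
Step 2: By the inverse law of cosines on triangle CMI: cos(∠CMI) = ((7·√3)² + 14² − 7²) / (2·7·√3·14) = 294/339.48 = 0.866, so ∠CMI = 30°.

Therefore, the measure of angle ∠CMI = 30°.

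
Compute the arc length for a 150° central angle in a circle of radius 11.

The full circumference is 2πr = 2π(11) = 22*pi.
The arc spans 150° out of 360°, which is a fraction of 5/12.
Arc length = 22*pi × 5/12 = 55*pi/6.

55*pi/6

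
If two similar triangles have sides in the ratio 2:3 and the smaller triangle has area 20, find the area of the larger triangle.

The ratio of areas of similar triangles = (side ratio)^2.
Side ratio = 2:3, so area ratio = 4:9.
Area of the larger triangle / Area of the smaller triangle = 9/4
Area of the larger triangle = 20 * 9/4 = 45

45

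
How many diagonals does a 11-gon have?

The number of diagonals in an n-gon is n(n - 3)/2.
For n = 11: 11(11 - 3)/2 = 11 × 8 / 2 = 44.

44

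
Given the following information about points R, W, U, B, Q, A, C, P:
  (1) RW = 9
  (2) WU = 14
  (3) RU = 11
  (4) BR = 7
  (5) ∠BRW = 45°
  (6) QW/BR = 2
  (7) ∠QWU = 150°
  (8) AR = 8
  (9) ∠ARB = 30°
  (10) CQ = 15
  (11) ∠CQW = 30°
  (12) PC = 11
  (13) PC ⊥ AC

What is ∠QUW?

From the given relations: QW = 2·BR = 2·7 = 14.
Step 1: By the law of cosines on triangle UWQ: UQ² = 14² + 14² − 2·14·14·cos(150°) = 731.48, so UQ ≈ 27.05.
Step 2: By the inverse law of cosines on triangle QUW: cos(∠QUW) = (27.05² + 14² − 14²) / (2·27.05·14) = 731.48/757.29 = 0.9659, so ∠QUW = 15°.

Therefore, the measure of angle ∠QUW = 15°.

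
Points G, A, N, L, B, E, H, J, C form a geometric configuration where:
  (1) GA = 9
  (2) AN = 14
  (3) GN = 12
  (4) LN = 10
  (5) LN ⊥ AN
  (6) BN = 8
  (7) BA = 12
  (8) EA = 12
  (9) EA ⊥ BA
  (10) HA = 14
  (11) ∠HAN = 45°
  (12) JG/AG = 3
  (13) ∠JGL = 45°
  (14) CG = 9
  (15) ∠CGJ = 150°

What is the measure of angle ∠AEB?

Step 1: By the law of cosines on triangle EAB: EB² = 12² + 12² − 2·12·12·cos(90°) = 288, so EB = 12·√2.
Step 2: By the inverse law of cosines on triangle AEB: cos(∠AEB) = (12² + (12·√2)² − 12²) / (2·12·12·√2) = 288/407.29 = 0.7071, so ∠AEB = 45°.

Therefore, the measure of angle ∠AEB = 45°.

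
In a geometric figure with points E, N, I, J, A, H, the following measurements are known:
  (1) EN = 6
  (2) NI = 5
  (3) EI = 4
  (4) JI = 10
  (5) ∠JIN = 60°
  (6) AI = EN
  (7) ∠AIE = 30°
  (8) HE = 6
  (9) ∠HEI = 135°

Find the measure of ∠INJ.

Step 1: By the law of cosines on triangle NIJ: NJ² = 5² + 10² − 2·5·10·cos(60°) = 75, so NJ = 5·√3.
Step 2: By the inverse law of cosines on triangle INJ: cos(∠INJ) = (5² + (5·√3)² − 10²) / (2·5·5·√3) = 0/86.6 = 0, so ∠INJ = 90°.

Therefore, the measure of angle ∠INJ = 90°.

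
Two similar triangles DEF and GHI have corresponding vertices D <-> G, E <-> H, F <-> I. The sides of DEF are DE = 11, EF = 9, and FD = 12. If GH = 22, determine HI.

Similar triangles have proportional sides. Setting up the proportion:
GH / DE = HI / EF
22 / 11 = HI / 9
HI = 9 * 22 / 11 = 18.

18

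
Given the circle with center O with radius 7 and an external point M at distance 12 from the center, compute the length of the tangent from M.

The tangent, radius, and line from the external point to the center form a right triangle.
The right angle is where the tangent meets the radius.
By the Pythagorean theorem: tangent² + 7² = 12²
tangent² = 144 - 49 = 95
tangent = sqrt(95)

sqrt(95)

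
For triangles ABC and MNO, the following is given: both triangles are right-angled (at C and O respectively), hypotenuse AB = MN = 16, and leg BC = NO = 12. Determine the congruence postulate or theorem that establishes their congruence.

The given information matches HL: The hypotenuse and one leg of two right triangles are equal (Hypotenuse-Leg).

HL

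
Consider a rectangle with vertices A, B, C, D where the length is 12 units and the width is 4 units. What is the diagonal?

Using the Pythagorean theorem:
d² = 12² + 4² = 144 + 16 = 160
d = sqrt(160) = 4*sqrt(10)

4*sqrt(10)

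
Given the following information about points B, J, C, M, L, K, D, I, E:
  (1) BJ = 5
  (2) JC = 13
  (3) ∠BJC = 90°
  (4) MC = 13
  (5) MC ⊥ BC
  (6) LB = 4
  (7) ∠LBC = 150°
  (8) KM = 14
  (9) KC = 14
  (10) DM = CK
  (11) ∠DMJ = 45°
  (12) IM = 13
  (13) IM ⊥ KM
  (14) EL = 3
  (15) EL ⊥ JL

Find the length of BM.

Step 1: By the law of cosines on triangle BJC: BC² = 5² + 13² − 2·5·13·cos(90°) = 194, so BC = √194.
Step 2: By the law of cosines on triangle BCM: BM² = √194² + 13² − 2·√194·13·cos(90°) = 363, so BM = 11·√3.

Therefore, the length of BM = 11·√3.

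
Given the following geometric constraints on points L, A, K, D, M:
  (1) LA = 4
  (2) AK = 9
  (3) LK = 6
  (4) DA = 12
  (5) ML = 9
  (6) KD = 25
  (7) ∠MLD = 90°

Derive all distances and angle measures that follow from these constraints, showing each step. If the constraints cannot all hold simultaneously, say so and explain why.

These constraints are not satisfiable: by the triangle inequality in triangle AKD, (2) AK = 9 and (4) DA = 12 force KD ≤ 9 + 12 = 21, but (6) says KD = 25. No planar figure meets all of them, so nothing further can be derived.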